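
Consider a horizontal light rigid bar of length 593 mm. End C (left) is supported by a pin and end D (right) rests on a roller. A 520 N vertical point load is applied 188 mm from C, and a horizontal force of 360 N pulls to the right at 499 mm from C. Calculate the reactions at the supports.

ΣM about C: D_y·593 − 520·188 = 0 → D_y = 97760/593 = 164.857 ≈ 164.9 N.
ΣF_y = 0: C_y + 164.857 − 520 = 0 → C_y = 355.1 N.
ΣF_x = 0: C_x + 360 = 0 → C_x = -360.0 N.

C_x = -360.0 N, C_y = 355.1 N, D_y = 164.9 N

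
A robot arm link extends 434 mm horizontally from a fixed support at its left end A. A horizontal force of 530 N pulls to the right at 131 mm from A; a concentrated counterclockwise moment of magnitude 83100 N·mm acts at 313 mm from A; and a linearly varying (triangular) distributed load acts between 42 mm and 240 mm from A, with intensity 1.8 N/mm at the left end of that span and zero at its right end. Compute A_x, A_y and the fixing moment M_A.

A_x = -530.0 N, A_y = 178.2 N, M_A = -63850 N·mm

Resultant of the triangular load: ½ × 1.8 × 198 = 178.2 N, acting at 108 mm from A (one-third of the span from the peak).
ΣF_x = 0: A_x + 530 = 0 → A_x = -530.0 N.
ΣF_y = 0: A_y − ½·1.8·198 = 0 → A_y = 178.2 N.
ΣM about A: M_A + 83100 − (½·1.8·198)·108 = 0 → M_A = -63850 N·mm.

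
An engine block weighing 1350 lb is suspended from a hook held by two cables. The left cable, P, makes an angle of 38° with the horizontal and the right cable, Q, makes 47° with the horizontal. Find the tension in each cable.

ΣF_x = 0: −T_P·cos38° + T_Q·cos47° = 0 → T_Q = 1.15544·T_P.
ΣF_y = 0: T_P·sin38° + T_Q·sin47° = 1350.
Substitute: T_P·(0.615661 + 1.15544·0.731354) = 1350 → T_P = 924.217 ≈ 924.2 lb.
Then T_Q = 1.15544 × 924.217 = 1068 lb.

T_P = 924.2 lb, T_Q = 1068 lb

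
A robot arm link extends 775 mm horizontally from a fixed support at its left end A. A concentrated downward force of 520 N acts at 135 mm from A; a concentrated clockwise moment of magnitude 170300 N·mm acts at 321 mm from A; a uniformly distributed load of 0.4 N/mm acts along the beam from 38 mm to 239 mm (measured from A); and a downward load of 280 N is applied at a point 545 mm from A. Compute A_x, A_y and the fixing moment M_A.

Resultant of the distributed load: 0.4 × 201 = 80.4 N at 138.5 mm from A.
ΣF_x = 0: A_x = 0.
ΣF_y = 0: A_y − 520 − 0.4·201 − 280 = 0 → A_y = 880.4 N.
ΣM about A: M_A − 520·135 − 170300 − (0.4·201)·138.5 − 280·545 = 0 → M_A = 404200 N·mm.

A_x = 0, A_y = 880.4 N, M_A = 404200 N·mm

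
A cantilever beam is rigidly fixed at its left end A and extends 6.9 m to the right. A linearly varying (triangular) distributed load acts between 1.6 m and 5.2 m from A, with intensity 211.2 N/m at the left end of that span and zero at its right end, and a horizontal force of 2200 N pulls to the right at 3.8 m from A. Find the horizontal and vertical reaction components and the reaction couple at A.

Resultant of the triangular load: ½ × 211.2 × 3.6 = 380.16 N, acting at 2.8 m from A (one-third of the span from the peak).
ΣF_x = 0: A_x + 2200 = 0 → A_x = -2200 N.
ΣF_y = 0: A_y − ½·211.2·3.6 = 0 → A_y = 380.2 N.
ΣM about A: M_A − (½·211.2·3.6)·2.8 = 0 → M_A = 1064 N·m.

A_x = -2200 N, A_y = 380.2 N, M_A = 1064 N·m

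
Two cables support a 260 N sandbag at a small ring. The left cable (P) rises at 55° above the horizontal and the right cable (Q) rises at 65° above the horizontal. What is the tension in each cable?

ΣF_x = 0: −T_P·cos55° + T_Q·cos65° = 0 → T_Q = 1.3572·T_P.
ΣF_y = 0: T_P·sin55° + T_Q·sin65° = 260.
Substitute: T_P·(0.819152 + 1.3572·0.906308) = 260 → T_P = 126.879 ≈ 126.9 N.
Then T_Q = 1.3572 × 126.879 = 172.2 N.

T_P = 126.9 N, T_Q = 172.2 N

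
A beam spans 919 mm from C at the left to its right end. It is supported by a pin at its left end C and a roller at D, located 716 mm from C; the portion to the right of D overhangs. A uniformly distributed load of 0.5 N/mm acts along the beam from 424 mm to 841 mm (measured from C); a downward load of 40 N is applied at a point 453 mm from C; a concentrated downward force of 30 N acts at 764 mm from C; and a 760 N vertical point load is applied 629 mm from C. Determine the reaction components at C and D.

Resultant of the distributed load: 0.5 × 417 = 208.5 N at 632.5 mm from C.
ΣM about C: D_y·716 − (0.5·417)·632.5 − 40·453 − 30·764 − 760·629 = 0 → D_y = 650956.25/716 = 909.157 ≈ 909.2 N.
ΣF_y = 0: C_y + 909.157 − 0.5·417 − 40 − 30 − 760 = 0 → C_y = 129.3 N.
ΣF_x = 0: no horizontal applied forces, so C_x = 0.

C_x = 0, C_y = 129.3 N, D_y = 909.2 N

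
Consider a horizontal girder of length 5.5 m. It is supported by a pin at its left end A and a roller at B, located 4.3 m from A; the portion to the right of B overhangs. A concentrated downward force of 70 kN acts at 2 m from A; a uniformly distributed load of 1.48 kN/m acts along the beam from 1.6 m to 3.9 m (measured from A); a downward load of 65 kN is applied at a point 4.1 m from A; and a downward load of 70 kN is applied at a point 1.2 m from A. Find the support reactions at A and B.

A_x = 0, A_y = 92.16 kN, B_y = 116.2 kN

Resultant of the distributed load: 1.48 × 2.3 = 3.404 kN at 2.75 m from A.
Taking moments about A: B_y·4.3 − 70·2 − (1.48·2.3)·2.75 − 65·4.1 − 70·1.2 = 0 → B_y = 499.861/4.3 = 116.247 ≈ 116.2 kN.
ΣF_y = 0: A_y + 116.247 − 70 − 1.48·2.3 − 65 − 70 = 0 → A_y = 92.16 kN.
ΣF_x = 0: no horizontal applied forces, so A_x = 0.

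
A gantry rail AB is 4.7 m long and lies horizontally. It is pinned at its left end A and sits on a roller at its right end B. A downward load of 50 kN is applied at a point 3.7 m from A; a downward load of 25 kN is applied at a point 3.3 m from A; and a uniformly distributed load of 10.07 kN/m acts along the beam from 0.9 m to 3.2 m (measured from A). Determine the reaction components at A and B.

Resultant of the distributed load: 10.07 × 2.3 = 23.161 kN at 2.05 m from A.
ΣM about A: B_y·4.7 − 50·3.7 − 25·3.3 − (10.07·2.3)·2.05 = 0 → B_y = 314.98005/4.7 = 67.017 ≈ 67.02 kN.
ΣF_y = 0: A_y + 67.017 − 50 − 25 − 10.07·2.3 = 0 → A_y = 31.14 kN.
ΣF_x = 0: no horizontal applied forces, so A_x = 0.

A_x = 0, A_y = 31.14 kN, B_y = 67.02 kN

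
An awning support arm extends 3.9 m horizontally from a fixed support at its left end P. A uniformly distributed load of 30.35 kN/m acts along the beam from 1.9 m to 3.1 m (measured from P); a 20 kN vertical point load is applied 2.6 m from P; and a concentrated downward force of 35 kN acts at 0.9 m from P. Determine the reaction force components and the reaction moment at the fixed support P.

Resultant of the distributed load: 30.35 × 1.2 = 36.42 kN at 2.5 m from P.
ΣF_x = 0: P_x = 0.
ΣF_y = 0: P_y − 30.35·1.2 − 20 − 35 = 0 → P_y = 91.42 kN.
ΣM about P: M_P − (30.35·1.2)·2.5 − 20·2.6 − 35·0.9 = 0 → M_P = 174.6 kN·m.

P_x = 0, P_y = 91.42 kN, M_P = 174.6 kN·m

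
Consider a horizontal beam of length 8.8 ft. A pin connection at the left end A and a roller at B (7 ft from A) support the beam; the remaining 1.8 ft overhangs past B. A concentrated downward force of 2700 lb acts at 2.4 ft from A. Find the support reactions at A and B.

ΣM about A: B_y·7 − 2700·2.4 = 0 → B_y = 6480/7 = 925.714 ≈ 925.7 lb.
ΣF_y = 0: A_y + 925.714 − 2700 = 0 → A_y = 1774 lb.
ΣF_x = 0: no horizontal applied forces, so A_x = 0.

A_x = 0, A_y = 1774 lb, B_y = 925.7 lb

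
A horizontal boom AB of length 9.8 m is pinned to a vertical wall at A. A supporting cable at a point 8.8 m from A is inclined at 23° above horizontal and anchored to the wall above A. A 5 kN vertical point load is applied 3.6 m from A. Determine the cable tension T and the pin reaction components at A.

T = 5.235 kN, A_x = 4.819 kN, A_y = 2.955 kN

ΣM about A: T·sin23°·8.8 − 5·3.6 = 0 → T = 18/(8.8·0.390731) = 5.23494 ≈ 5.235 kN.
ΣF_x = 0: A_x − T·cos23° = 0 → A_x = 5.23494 × 0.920505 = 4.819 kN.
ΣF_y = 0: A_y + T·sin23° − 5 = 0 → A_y = 5 − 5.23494 × 0.390731 = 2.955 kN.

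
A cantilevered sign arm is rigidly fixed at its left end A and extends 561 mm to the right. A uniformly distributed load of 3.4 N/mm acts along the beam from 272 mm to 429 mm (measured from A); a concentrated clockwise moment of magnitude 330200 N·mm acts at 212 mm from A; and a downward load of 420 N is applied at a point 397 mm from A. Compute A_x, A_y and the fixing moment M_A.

Resultant of the distributed load: 3.4 × 157 = 533.8 N at 350.5 mm from A.
ΣF_x = 0: A_x = 0.
ΣF_y = 0: A_y − 3.4·157 − 420 = 0 → A_y = 953.8 N.
ΣM about A: M_A − (3.4·157)·350.5 − 330200 − 420·397 = 0 → M_A = 684000 N·mm.

A_x = 0, A_y = 953.8 N, M_A = 684000 N·mm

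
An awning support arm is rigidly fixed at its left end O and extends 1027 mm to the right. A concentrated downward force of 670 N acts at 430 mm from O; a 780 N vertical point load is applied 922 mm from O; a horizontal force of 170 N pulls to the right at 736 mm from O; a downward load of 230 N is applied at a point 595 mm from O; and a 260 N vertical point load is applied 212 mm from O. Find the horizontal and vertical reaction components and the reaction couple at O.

ΣF_x = 0: O_x + 170 = 0 → O_x = -170.0 N.
ΣF_y = 0: O_y − 670 − 780 − 230 − 260 = 0 → O_y = 1940 N.
ΣM about O: M_O − 670·430 − 780·922 − 230·595 − 260·212 = 0 → M_O = 1199000 N·mm.

O_x = -170.0 N, O_y = 1940 N, M_O = 1199000 N·mm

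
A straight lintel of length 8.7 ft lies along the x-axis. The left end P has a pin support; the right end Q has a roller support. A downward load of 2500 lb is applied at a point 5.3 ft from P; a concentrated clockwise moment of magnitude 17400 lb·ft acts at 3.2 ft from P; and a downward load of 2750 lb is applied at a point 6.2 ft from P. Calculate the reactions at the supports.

P_x = 0, P_y = -232.8 lb, Q_y = 5483 lb

Moments about P: Q_y·8.7 − 2500·5.3 − 17400 − 2750·6.2 = 0 → Q_y = 47700/8.7 = 5482.76 ≈ 5483 lb.
ΣF_y = 0: P_y + 5482.76 − 2500 − 2750 = 0 → P_y = -232.8 lb.
ΣF_x = 0: no horizontal applied forces, so P_x = 0.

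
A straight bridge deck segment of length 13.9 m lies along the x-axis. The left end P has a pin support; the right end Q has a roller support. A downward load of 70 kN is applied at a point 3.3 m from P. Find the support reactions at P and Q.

Taking moments about P: Q_y·13.9 − 70·3.3 = 0 → Q_y = 231/13.9 = 16.6187 ≈ 16.62 kN.
ΣF_y = 0: P_y + 16.6187 − 70 = 0 → P_y = 53.38 kN.
ΣF_x = 0: no horizontal applied forces, so P_x = 0.

P_x = 0, P_y = 53.38 kN, Q_y = 16.62 kN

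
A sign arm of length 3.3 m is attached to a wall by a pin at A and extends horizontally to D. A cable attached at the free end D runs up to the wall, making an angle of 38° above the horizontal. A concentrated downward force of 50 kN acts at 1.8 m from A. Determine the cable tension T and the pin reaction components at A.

ΣM about A: T·sin38°·3.3 − 50·1.8 = 0 → T = 90/(3.3·0.615661) = 44.2983 ≈ 44.30 kN.
ΣF_x = 0: A_x − T·cos38° = 0 → A_x = 44.2983 × 0.788011 = 34.91 kN.
ΣF_y = 0: A_y + T·sin38° − 50 = 0 → A_y = 50 − 44.2983 × 0.615661 = 22.73 kN.

T = 44.30 kN, A_x = 34.91 kN, A_y = 22.73 kN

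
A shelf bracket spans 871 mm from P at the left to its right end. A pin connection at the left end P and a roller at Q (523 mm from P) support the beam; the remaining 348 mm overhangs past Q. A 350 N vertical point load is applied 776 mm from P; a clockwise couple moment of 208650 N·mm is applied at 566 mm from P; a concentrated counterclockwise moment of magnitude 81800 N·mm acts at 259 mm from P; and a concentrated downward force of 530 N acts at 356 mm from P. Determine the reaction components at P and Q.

P_x = 0, P_y = -242.6 N, Q_y = 1123 N

ΣM about P: Q_y·523 − 350·776 − 208650 + 81800 − 530·356 = 0 → Q_y = 587130/523 = 1122.62 ≈ 1123 N.
ΣF_y = 0: P_y + 1122.62 − 350 − 530 = 0 → P_y = -242.6 N.
ΣF_x = 0: no horizontal applied forces, so P_x = 0.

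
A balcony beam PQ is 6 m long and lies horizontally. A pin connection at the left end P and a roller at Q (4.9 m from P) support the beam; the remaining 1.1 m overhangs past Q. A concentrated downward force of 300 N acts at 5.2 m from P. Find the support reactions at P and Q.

ΣM about P: Q_y·4.9 − 300·5.2 = 0 → Q_y = 1560/4.9 = 318.367 ≈ 318.4 N.
ΣF_y = 0: P_y + 318.367 − 300 = 0 → P_y = -18.37 N.
ΣF_x = 0: no horizontal applied forces, so P_x = 0.

P_x = 0, P_y = -18.37 N, Q_y = 318.4 N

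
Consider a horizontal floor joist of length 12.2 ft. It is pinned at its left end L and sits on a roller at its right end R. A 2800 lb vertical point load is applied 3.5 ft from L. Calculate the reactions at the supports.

ΣM about L: R_y·12.2 − 2800·3.5 = 0 → R_y = 9800/12.2 = 803.279 ≈ 803.3 lb.
ΣF_y = 0: L_y + 803.279 − 2800 = 0 → L_y = 1997 lb.
ΣF_x = 0: no horizontal applied forces, so L_x = 0.

L_x = 0, L_y = 1997 lb, R_y = 803.3 lb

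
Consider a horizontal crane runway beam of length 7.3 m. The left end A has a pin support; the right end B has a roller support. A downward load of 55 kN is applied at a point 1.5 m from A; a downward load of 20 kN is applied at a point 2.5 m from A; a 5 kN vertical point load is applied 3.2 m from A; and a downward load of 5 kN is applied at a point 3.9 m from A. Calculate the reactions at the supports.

A_x = 0, A_y = 61.99 kN, B_y = 23.01 kN

ΣM about A: B_y·7.3 − 55·1.5 − 20·2.5 − 5·3.2 − 5·3.9 = 0 → B_y = 168/7.3 = 23.0137 ≈ 23.01 kN.
ΣF_y = 0: A_y + 23.0137 − 55 − 20 − 5 − 5 = 0 → A_y = 61.99 kN.
ΣF_x = 0: no horizontal applied forces, so A_x = 0.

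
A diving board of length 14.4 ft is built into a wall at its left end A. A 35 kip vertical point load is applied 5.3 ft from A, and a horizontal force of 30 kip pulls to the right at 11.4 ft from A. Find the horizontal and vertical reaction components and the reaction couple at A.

A_x = -30.00 kip, A_y = 35.00 kip, M_A = 185.5 kip·ft

ΣF_x = 0: A_x + 30 = 0 → A_x = -30.00 kip.
ΣF_y = 0: A_y − 35 = 0 → A_y = 35.00 kip.
ΣM about A: M_A − 35·5.3 = 0 → M_A = 185.5 kip·ft.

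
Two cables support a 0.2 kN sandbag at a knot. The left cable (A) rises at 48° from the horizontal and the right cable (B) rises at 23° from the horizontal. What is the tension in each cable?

ΣF_x = 0: −T_A·cos48° + T_B·cos23° = 0 → T_B = 0.726917·T_A.
ΣF_y = 0: T_A·sin48° + T_B·sin23° = 0.2.
Substitute: T_A·(0.743145 + 0.726917·0.390731) = 0.2 → T_A = 0.194709 ≈ 0.1947 kN.
Then T_B = 0.726917 × 0.194709 = 0.1415 kN.

T_A = 0.1947 kN, T_B = 0.1415 kN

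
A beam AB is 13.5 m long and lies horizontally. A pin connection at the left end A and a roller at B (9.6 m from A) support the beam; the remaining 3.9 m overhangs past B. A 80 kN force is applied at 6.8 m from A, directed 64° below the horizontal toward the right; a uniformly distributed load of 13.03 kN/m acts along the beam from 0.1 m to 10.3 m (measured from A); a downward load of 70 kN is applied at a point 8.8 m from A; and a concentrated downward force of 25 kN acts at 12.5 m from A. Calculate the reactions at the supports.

A_x = -35.07 kN, A_y = 80.17 kN, B_y = 219.6 kN

Resultant of the distributed load: 13.03 × 10.2 = 132.906 kN at 5.2 m from A.
ΣM about A: B_y·9.6 − 80·sin64°·6.8 − (13.03·10.2)·5.2 − 70·8.8 − 25·12.5 = 0 → B_y = 2108.56/9.6 = 219.642 ≈ 219.6 kN.
ΣF_y = 0: A_y + 219.642 − 80·sin64° − 13.03·10.2 − 70 − 25 = 0 → A_y = 80.17 kN.
ΣF_x = 0: A_x + 80·cos64° = 0 → A_x = -35.07 kN.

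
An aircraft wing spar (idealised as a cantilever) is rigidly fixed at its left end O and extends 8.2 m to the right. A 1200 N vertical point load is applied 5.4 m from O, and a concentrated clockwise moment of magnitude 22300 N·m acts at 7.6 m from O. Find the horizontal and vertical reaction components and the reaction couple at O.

ΣF_x = 0: O_x = 0.
ΣF_y = 0: O_y − 1200 = 0 → O_y = 1200 N.
ΣM about O: M_O − 1200·5.4 − 22300 = 0 → M_O = 28780 N·m.

O_x = 0, O_y = 1200 N, M_O = 28780 N·m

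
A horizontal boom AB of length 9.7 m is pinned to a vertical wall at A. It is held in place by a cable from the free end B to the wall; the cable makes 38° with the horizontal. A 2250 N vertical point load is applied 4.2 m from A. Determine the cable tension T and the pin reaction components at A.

ΣM about A: T·sin38°·9.7 − 2250·4.2 = 0 → T = 9450/(9.7·0.615661) = 1582.41 ≈ 1582 N.
ΣF_x = 0: A_x − T·cos38° = 0 → A_x = 1582.41 × 0.788011 = 1247 N.
ΣF_y = 0: A_y + T·sin38° − 2250 = 0 → A_y = 2250 − 1582.41 × 0.615661 = 1276 N.

T = 1582 N, A_x = 1247 N, A_y = 1276 N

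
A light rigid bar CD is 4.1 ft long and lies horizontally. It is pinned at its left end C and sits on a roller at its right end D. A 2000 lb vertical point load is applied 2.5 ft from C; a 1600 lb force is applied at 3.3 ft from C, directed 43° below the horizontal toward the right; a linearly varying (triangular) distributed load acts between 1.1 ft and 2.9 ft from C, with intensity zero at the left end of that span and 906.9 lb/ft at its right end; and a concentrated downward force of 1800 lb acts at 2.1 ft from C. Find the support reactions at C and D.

C_x = -1170 lb, C_y = 2230 lb, D_y = 3478 lb

Resultant of the triangular load: ½ × 906.9 × 1.8 = 816.21 lb, acting at 2.3 ft from C (one-third of the span from the peak).
Taking moments about C: D_y·4.1 − 2000·2.5 − 1600·sin43°·3.3 − (½·906.9·1.8)·2.3 − 1800·2.1 = 0 → D_y = 14258.2/4.1 = 3477.61 ≈ 3478 lb.
ΣF_y = 0: C_y + 3477.61 − 2000 − 1600·sin43° − ½·906.9·1.8 − 1800 = 0 → C_y = 2230 lb.
ΣF_x = 0: C_x + 1600·cos43° = 0 → C_x = -1170 lb.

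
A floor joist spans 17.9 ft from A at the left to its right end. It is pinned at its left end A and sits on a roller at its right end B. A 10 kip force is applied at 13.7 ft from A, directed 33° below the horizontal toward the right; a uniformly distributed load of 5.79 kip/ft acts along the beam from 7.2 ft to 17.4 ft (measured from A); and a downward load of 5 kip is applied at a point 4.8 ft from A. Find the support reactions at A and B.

A_x = -8.387 kip, A_y = 23.41 kip, B_y = 46.09 kip

Resultant of the distributed load: 5.79 × 10.2 = 59.058 kip at 12.3 ft from A.
ΣM about A: B_y·17.9 − 10·sin33°·13.7 − (5.79·10.2)·12.3 − 5·4.8 = 0 → B_y = 825.029/17.9 = 46.091 ≈ 46.09 kip.
ΣF_y = 0: A_y + 46.091 − 10·sin33° − 5.79·10.2 − 5 = 0 → A_y = 23.41 kip.
ΣF_x = 0: A_x + 10·cos33° = 0 → A_x = -8.387 kip.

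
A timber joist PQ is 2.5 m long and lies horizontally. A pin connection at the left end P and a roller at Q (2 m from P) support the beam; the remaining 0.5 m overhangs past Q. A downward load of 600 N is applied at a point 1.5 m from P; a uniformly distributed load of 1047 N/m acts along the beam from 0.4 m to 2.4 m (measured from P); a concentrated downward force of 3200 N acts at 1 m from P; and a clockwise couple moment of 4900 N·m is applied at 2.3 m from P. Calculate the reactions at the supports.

P_x = 0, P_y = -71.80 N, Q_y = 5966 N

Resultant of the distributed load: 1047 × 2 = 2094 N at 1.4 m from P.
Moments about P: Q_y·2 − 600·1.5 − (1047·2)·1.4 − 3200·1 − 4900 = 0 → Q_y = 11931.6/2 = 5965.8 ≈ 5966 N.
ΣF_y = 0: P_y + 5965.8 − 600 − 1047·2 − 3200 = 0 → P_y = -71.80 N.
ΣF_x = 0: no horizontal applied forces, so P_x = 0.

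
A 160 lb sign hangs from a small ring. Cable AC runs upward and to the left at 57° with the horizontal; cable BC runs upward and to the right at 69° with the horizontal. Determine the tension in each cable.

T_AC = 70.87 lb, T_BC = 107.7 lb

ΣF_x = 0: −T_AC·cos57° + T_BC·cos69° = 0 → T_BC = 1.51978·T_AC.
ΣF_y = 0: T_AC·sin57° + T_BC·sin69° = 160.
Substitute: T_AC·(0.838671 + 1.51978·0.93358) = 160 → T_AC = 70.8746 ≈ 70.87 lb.
Then T_BC = 1.51978 × 70.8746 = 107.7 lb.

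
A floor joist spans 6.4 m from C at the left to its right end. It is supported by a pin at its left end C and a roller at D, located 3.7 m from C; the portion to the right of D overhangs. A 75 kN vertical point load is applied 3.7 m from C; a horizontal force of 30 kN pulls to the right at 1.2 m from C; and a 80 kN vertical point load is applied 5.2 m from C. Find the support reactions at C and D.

C_x = -30.00 kN, C_y = -32.43 kN, D_y = 187.4 kN

Taking moments about C: D_y·3.7 − 75·3.7 − 80·5.2 = 0 → D_y = 693.5/3.7 = 187.432 ≈ 187.4 kN.
ΣF_y = 0: C_y + 187.432 − 75 − 80 = 0 → C_y = -32.43 kN.
ΣF_x = 0: C_x + 30 = 0 → C_x = -30.00 kN.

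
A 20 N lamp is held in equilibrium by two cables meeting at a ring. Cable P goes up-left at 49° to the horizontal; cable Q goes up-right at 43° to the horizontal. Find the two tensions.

ΣF_x = 0: −T_P·cos49° + T_Q·cos43° = 0 → T_Q = 0.897048·T_P.
ΣF_y = 0: T_P·sin49° + T_Q·sin43° = 20.
Substitute: T_P·(0.75471 + 0.897048·0.681998) = 20 → T_P = 14.636 ≈ 14.64 N.
Then T_Q = 0.897048 × 14.636 = 13.13 N.

T_P = 14.64 N, T_Q = 13.13 N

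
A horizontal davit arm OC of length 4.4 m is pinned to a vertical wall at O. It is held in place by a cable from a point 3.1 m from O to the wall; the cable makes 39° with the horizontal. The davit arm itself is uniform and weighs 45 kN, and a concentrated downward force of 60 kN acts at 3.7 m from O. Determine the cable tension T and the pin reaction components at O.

T = 164.5 kN, O_x = 127.9 kN, O_y = 1.452 kN

ΣM about O: T·sin39°·3.1 − 45·2.2 − 60·3.7 = 0 → T = 321/(3.1·0.62932) = 164.54 ≈ 164.5 kN.
ΣF_x = 0: O_x − T·cos39° = 0 → O_x = 164.54 × 0.777146 = 127.9 kN.
ΣF_y = 0: O_y + T·sin39° − 45 − 60 = 0 → O_y = 105 − 164.54 × 0.62932 = 1.452 kN.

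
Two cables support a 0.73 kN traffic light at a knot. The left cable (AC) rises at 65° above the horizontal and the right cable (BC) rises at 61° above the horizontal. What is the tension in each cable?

ΣF_x = 0: −T_AC·cos65° + T_BC·cos61° = 0 → T_BC = 0.87172·T_AC.
ΣF_y = 0: T_AC·sin65° + T_BC·sin61° = 0.73.
Substitute: T_AC·(0.906308 + 0.87172·0.87462) = 0.73 → T_AC = 0.437458 ≈ 0.4375 kN.
Then T_BC = 0.87172 × 0.437458 = 0.3813 kN.

T_AC = 0.4375 kN, T_BC = 0.3813 kN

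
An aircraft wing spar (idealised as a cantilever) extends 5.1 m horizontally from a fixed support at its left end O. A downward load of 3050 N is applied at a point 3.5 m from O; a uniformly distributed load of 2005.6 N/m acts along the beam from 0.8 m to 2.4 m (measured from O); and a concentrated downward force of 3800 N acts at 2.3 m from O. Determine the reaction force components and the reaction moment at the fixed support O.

O_x = 0, O_y = 10060 N, M_O = 24550 N·m

Resultant of the distributed load: 2005.6 × 1.6 = 3208.96 N at 1.6 m from O.
ΣF_x = 0: O_x = 0.
ΣF_y = 0: O_y − 3050 − 2005.6·1.6 − 3800 = 0 → O_y = 10060 N.
ΣM about O: M_O − 3050·3.5 − (2005.6·1.6)·1.6 − 3800·2.3 = 0 → M_O = 24550 N·m.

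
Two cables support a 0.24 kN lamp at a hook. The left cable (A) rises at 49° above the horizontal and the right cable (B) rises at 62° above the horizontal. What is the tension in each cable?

T_A = 0.1207 kN, T_B = 0.1687 kN

ΣF_x = 0: −T_A·cos49° + T_B·cos62° = 0 → T_B = 1.39744·T_A.
ΣF_y = 0: T_A·sin49° + T_B·sin62° = 0.24.
Substitute: T_A·(0.75471 + 1.39744·0.882948) = 0.24 → T_A = 0.120689 ≈ 0.1207 kN.
Then T_B = 1.39744 × 0.120689 = 0.1687 kN.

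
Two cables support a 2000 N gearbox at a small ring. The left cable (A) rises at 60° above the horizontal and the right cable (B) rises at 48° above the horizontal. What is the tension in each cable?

T_A = 1407 N, T_B = 1051 N

ΣF_x = 0: −T_A·cos60° + T_B·cos48° = 0 → T_B = 0.747238·T_A.
ΣF_y = 0: T_A·sin60° + T_B·sin48° = 2000.
Substitute: T_A·(0.866025 + 0.747238·0.743145) = 2000 → T_A = 1407.13 ≈ 1407 N.
Then T_B = 0.747238 × 1407.13 = 1051 N.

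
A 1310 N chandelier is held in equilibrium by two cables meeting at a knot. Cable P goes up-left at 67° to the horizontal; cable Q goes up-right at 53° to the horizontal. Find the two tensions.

T_P = 910.3 N, T_Q = 591.0 N

ΣF_x = 0: −T_P·cos67° + T_Q·cos53° = 0 → T_Q = 0.649255·T_P.
ΣF_y = 0: T_P·sin67° + T_Q·sin53° = 1310.
Substitute: T_P·(0.920505 + 0.649255·0.798636) = 1310 → T_P = 910.34 ≈ 910.3 N.
Then T_Q = 0.649255 × 910.34 = 591.0 N.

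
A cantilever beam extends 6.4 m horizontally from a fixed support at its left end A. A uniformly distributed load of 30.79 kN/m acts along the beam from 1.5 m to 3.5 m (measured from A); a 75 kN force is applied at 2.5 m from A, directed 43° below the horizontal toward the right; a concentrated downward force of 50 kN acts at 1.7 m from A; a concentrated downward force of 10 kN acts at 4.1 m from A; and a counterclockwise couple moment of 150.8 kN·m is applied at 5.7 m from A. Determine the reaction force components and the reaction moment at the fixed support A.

Resultant of the distributed load: 30.79 × 2 = 61.58 kN at 2.5 m from A.
ΣF_x = 0: A_x + 75·cos43° = 0 → A_x = -54.85 kN.
ΣF_y = 0: A_y − 30.79·2 − 75·sin43° − 50 − 10 = 0 → A_y = 172.7 kN.
ΣM about A: M_A − (30.79·2)·2.5 − 75·sin43°·2.5 − 50·1.7 − 10·4.1 + 150.8 = 0 → M_A = 257.0 kN·m.

A_x = -54.85 kN, A_y = 172.7 kN, M_A = 257.0 kN·m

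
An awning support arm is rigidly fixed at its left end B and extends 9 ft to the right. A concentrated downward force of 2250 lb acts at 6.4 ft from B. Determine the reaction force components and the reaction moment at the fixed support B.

B_x = 0, B_y = 2250 lb, M_B = 14400 lb·ft

ΣF_x = 0: B_x = 0.
ΣF_y = 0: B_y − 2250 = 0 → B_y = 2250 lb.
ΣM about B: M_B − 2250·6.4 = 0 → M_B = 14400 lb·ft.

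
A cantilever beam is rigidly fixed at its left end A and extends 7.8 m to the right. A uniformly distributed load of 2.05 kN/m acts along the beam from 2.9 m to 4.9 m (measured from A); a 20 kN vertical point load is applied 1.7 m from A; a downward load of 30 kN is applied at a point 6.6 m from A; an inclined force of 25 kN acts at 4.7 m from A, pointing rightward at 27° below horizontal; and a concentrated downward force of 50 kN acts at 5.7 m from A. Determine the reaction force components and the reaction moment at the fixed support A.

Resultant of the distributed load: 2.05 × 2 = 4.1 kN at 3.9 m from A.
ΣF_x = 0: A_x + 25·cos27° = 0 → A_x = -22.28 kN.
ΣF_y = 0: A_y − 2.05·2 − 20 − 30 − 25·sin27° − 50 = 0 → A_y = 115.4 kN.
ΣM about A: M_A − (2.05·2)·3.9 − 20·1.7 − 30·6.6 − 25·sin27°·4.7 − 50·5.7 = 0 → M_A = 586.3 kN·m.

A_x = -22.28 kN, A_y = 115.4 kN, M_A = 586.3 kN·m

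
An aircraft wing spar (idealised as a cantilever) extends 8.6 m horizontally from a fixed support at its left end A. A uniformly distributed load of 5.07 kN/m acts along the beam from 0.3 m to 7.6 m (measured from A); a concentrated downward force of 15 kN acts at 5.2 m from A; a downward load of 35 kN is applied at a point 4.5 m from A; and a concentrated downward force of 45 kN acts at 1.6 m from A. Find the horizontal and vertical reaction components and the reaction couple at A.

A_x = 0, A_y = 132.0 kN, M_A = 453.7 kN·m

Resultant of the distributed load: 5.07 × 7.3 = 37.011 kN at 3.95 m from A.
ΣF_x = 0: A_x = 0.
ΣF_y = 0: A_y − 5.07·7.3 − 15 − 35 − 45 = 0 → A_y = 132.0 kN.
ΣM about A: M_A − (5.07·7.3)·3.95 − 15·5.2 − 35·4.5 − 45·1.6 = 0 → M_A = 453.7 kN·m.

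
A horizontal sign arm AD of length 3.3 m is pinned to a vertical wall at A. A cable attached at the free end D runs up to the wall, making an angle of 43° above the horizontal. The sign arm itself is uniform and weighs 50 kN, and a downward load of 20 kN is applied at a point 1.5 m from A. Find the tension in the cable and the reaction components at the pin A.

ΣM about A: T·sin43°·3.3 − 50·1.65 − 20·1.5 = 0 → T = 112.5/(3.3·0.681998) = 49.9868 ≈ 49.99 kN.
ΣF_x = 0: A_x − T·cos43° = 0 → A_x = 49.9868 × 0.731354 = 36.56 kN.
ΣF_y = 0: A_y + T·sin43° − 50 − 20 = 0 → A_y = 70 − 49.9868 × 0.681998 = 35.91 kN.

T = 49.99 kN, A_x = 36.56 kN, A_y = 35.91 kN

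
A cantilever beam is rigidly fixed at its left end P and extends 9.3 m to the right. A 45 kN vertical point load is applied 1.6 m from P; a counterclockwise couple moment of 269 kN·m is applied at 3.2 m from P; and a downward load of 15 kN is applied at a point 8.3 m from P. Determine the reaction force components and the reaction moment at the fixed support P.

P_x = 0, P_y = 60.00 kN, M_P = -72.50 kN·m

ΣF_x = 0: P_x = 0.
ΣF_y = 0: P_y − 45 − 15 = 0 → P_y = 60.00 kN.
ΣM about P: M_P − 45·1.6 + 269 − 15·8.3 = 0 → M_P = -72.50 kN·m.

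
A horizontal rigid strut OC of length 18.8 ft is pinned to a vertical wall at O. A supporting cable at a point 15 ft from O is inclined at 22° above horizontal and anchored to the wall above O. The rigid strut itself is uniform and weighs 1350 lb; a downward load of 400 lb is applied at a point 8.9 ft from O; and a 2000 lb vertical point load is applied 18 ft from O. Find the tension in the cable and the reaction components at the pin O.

ΣM about O: T·sin22°·15 − 1350·9.4 − 400·8.9 − 2000·18 = 0 → T = 52250/(15·0.374607) = 9298.63 ≈ 9299 lb.
ΣF_x = 0: O_x − T·cos22° = 0 → O_x = 9298.63 × 0.927184 = 8622 lb.
ΣF_y = 0: O_y + T·sin22° − 1350 − 400 − 2000 = 0 → O_y = 3750 − 9298.63 × 0.374607 = 266.7 lb.

T = 9299 lb, O_x = 8622 lb, O_y = 266.7 lb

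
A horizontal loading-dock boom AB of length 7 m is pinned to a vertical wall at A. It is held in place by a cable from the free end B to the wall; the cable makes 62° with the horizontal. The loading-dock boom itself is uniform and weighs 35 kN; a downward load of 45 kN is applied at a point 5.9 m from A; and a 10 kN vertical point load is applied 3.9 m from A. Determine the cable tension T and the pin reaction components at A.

T = 69.09 kN, A_x = 32.43 kN, A_y = 29.00 kN

ΣM about A: T·sin62°·7 − 35·3.5 − 45·5.9 − 10·3.9 = 0 → T = 427/(7·0.882948) = 69.0867 ≈ 69.09 kN.
ΣF_x = 0: A_x − T·cos62° = 0 → A_x = 69.0867 × 0.469472 = 32.43 kN.
ΣF_y = 0: A_y + T·sin62° − 35 − 45 − 10 = 0 → A_y = 90 − 69.0867 × 0.882948 = 29.00 kN.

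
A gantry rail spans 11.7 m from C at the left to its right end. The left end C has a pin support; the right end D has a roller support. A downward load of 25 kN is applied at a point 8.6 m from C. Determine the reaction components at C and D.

Moments about C: D_y·11.7 − 25·8.6 = 0 → D_y = 215/11.7 = 18.3761 ≈ 18.38 kN.
ΣF_y = 0: C_y + 18.3761 − 25 = 0 → C_y = 6.624 kN.
ΣF_x = 0: no horizontal applied forces, so C_x = 0.

C_x = 0, C_y = 6.624 kN, D_y = 18.38 kN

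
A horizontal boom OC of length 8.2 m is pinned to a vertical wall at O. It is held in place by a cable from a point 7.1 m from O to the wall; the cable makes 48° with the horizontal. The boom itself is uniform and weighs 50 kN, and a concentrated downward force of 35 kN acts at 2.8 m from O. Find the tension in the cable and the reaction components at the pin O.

ΣM about O: T·sin48°·7.1 − 50·4.1 − 35·2.8 = 0 → T = 303/(7.1·0.743145) = 57.4263 ≈ 57.43 kN.
ΣF_x = 0: O_x − T·cos48° = 0 → O_x = 57.4263 × 0.669131 = 38.43 kN.
ΣF_y = 0: O_y + T·sin48° − 50 − 35 = 0 → O_y = 85 − 57.4263 × 0.743145 = 42.32 kN.

T = 57.43 kN, O_x = 38.43 kN, O_y = 42.32 kN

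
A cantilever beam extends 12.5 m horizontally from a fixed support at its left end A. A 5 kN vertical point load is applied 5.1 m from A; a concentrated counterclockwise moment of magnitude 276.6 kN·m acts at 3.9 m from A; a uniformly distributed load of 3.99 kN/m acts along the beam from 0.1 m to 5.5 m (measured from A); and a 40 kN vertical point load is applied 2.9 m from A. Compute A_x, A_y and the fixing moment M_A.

A_x = 0, A_y = 66.55 kN, M_A = -74.77 kN·m

Resultant of the distributed load: 3.99 × 5.4 = 21.546 kN at 2.8 m from A.
ΣF_x = 0: A_x = 0.
ΣF_y = 0: A_y − 5 − 3.99·5.4 − 40 = 0 → A_y = 66.55 kN.
ΣM about A: M_A − 5·5.1 + 276.6 − (3.99·5.4)·2.8 − 40·2.9 = 0 → M_A = -74.77 kN·m.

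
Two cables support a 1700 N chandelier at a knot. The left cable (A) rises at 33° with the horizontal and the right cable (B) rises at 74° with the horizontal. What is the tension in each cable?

T_A = 490.0 N, T_B = 1491 N

ΣF_x = 0: −T_A·cos33° + T_B·cos74° = 0 → T_B = 3.04266·T_A.
ΣF_y = 0: T_A·sin33° + T_B·sin74° = 1700.
Substitute: T_A·(0.544639 + 3.04266·0.961262) = 1700 → T_A = 489.994 ≈ 490.0 N.
Then T_B = 3.04266 × 489.994 = 1491 N.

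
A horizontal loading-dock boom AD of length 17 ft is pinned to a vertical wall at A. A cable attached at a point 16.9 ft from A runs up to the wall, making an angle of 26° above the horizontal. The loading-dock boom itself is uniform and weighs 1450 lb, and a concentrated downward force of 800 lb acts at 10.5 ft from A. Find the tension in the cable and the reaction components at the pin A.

ΣM about A: T·sin26°·16.9 − 1450·8.5 − 800·10.5 = 0 → T = 20725/(16.9·0.438371) = 2797.47 ≈ 2797 lb.
ΣF_x = 0: A_x − T·cos26° = 0 → A_x = 2797.47 × 0.898794 = 2514 lb.
ΣF_y = 0: A_y + T·sin26° − 1450 − 800 = 0 → A_y = 2250 − 2797.47 × 0.438371 = 1024 lb.

T = 2797 lb, A_x = 2514 lb, A_y = 1024 lb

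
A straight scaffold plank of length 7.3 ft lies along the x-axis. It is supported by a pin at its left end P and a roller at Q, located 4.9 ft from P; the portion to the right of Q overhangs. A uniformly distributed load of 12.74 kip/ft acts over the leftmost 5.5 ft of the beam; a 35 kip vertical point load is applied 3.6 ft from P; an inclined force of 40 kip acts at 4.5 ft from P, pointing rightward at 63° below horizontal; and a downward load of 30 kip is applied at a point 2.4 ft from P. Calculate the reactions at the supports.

P_x = -18.16 kip, P_y = 58.25 kip, Q_y = 112.5 kip

Resultant of the distributed load: 12.74 × 5.5 = 70.07 kip at 2.75 ft from P.
Taking moments about P: Q_y·4.9 − (12.74·5.5)·2.75 − 35·3.6 − 40·sin63°·4.5 − 30·2.4 = 0 → Q_y = 551.074/4.9 = 112.464 ≈ 112.5 kip.
ΣF_y = 0: P_y + 112.464 − 12.74·5.5 − 35 − 40·sin63° − 30 = 0 → P_y = 58.25 kip.
ΣF_x = 0: P_x + 40·cos63° = 0 → P_x = -18.16 kip.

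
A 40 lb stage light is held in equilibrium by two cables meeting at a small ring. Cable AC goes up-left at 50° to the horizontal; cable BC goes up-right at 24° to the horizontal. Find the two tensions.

ΣF_x = 0: −T_AC·cos50° + T_BC·cos24° = 0 → T_BC = 0.703619·T_AC.
ΣF_y = 0: T_AC·sin50° + T_BC·sin24° = 40.
Substitute: T_AC·(0.766044 + 0.703619·0.406737) = 40 → T_AC = 38.0144 ≈ 38.01 lb.
Then T_BC = 0.703619 × 38.0144 = 26.75 lb.

T_AC = 38.01 lb, T_BC = 26.75 lb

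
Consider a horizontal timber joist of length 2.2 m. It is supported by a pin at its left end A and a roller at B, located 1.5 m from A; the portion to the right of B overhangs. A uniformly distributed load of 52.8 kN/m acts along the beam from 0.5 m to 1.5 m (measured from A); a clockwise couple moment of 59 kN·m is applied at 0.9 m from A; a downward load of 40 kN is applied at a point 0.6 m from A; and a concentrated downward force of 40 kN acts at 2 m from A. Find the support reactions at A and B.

Resultant of the distributed load: 52.8 × 1 = 52.8 kN at 1 m from A.
Moments about A: B_y·1.5 − (52.8·1)·1 − 59 − 40·0.6 − 40·2 = 0 → B_y = 215.8/1.5 = 143.867 ≈ 143.9 kN.
ΣF_y = 0: A_y + 143.867 − 52.8·1 − 40 − 40 = 0 → A_y = -11.07 kN.
ΣF_x = 0: no horizontal applied forces, so A_x = 0.

A_x = 0, A_y = -11.07 kN, B_y = 143.9 kN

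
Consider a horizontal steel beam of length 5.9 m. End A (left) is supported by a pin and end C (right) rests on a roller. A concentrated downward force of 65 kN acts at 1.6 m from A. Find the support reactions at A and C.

Taking moments about A: C_y·5.9 − 65·1.6 = 0 → C_y = 104/5.9 = 17.6271 ≈ 17.63 kN.
ΣF_y = 0: A_y + 17.6271 − 65 = 0 → A_y = 47.37 kN.
ΣF_x = 0: no horizontal applied forces, so A_x = 0.

A_x = 0, A_y = 47.37 kN, C_y = 17.63 kN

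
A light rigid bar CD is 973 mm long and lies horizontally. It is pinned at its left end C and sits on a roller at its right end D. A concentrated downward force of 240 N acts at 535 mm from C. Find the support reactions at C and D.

C_x = 0, C_y = 108.0 N, D_y = 132.0 N

Moments about C: D_y·973 − 240·535 = 0 → D_y = 128400/973 = 131.963 ≈ 132.0 N.
ΣF_y = 0: C_y + 131.963 − 240 = 0 → C_y = 108.0 N.
ΣF_x = 0: no horizontal applied forces, so C_x = 0.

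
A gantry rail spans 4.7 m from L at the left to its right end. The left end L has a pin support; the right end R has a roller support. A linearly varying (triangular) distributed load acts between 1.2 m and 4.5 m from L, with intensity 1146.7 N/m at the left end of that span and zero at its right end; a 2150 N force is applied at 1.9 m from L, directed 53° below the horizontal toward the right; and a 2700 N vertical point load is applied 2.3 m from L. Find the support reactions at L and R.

Resultant of the triangular load: ½ × 1146.7 × 3.3 = 1892.055 N, acting at 2.3 m from L (one-third of the span from the peak).
ΣM about L: R_y·4.7 − (½·1146.7·3.3)·2.3 − 2150·sin53°·1.9 − 2700·2.3 = 0 → R_y = 13824.2/4.7 = 2941.32 ≈ 2941 N.
ΣF_y = 0: L_y + 2941.32 − ½·1146.7·3.3 − 2150·sin53° − 2700 = 0 → L_y = 3368 N.
ΣF_x = 0: L_x + 2150·cos53° = 0 → L_x = -1294 N.

L_x = -1294 N, L_y = 3368 N, R_y = 2941 N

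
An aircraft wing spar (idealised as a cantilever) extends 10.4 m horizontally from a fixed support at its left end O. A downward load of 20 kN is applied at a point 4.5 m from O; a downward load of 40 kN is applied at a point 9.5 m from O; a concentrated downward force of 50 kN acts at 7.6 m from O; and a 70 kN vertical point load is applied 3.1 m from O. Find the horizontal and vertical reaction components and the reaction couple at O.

O_x = 0, O_y = 180.0 kN, M_O = 1067 kN·m

ΣF_x = 0: O_x = 0.
ΣF_y = 0: O_y − 20 − 40 − 50 − 70 = 0 → O_y = 180.0 kN.
ΣM about O: M_O − 20·4.5 − 40·9.5 − 50·7.6 − 70·3.1 = 0 → M_O = 1067 kN·m.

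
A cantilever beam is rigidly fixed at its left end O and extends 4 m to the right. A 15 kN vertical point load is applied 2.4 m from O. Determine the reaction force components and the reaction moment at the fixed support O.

O_x = 0, O_y = 15.00 kN, M_O = 36.00 kN·m

ΣF_x = 0: O_x = 0.
ΣF_y = 0: O_y − 15 = 0 → O_y = 15.00 kN.
ΣM about O: M_O − 15·2.4 = 0 → M_O = 36.00 kN·m.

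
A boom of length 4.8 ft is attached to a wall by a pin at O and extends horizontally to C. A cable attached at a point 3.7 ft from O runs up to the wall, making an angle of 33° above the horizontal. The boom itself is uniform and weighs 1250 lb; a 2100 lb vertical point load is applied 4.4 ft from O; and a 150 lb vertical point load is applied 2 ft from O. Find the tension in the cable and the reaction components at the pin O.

T = 6223 lb, O_x = 5219 lb, O_y = 110.8 lb

ΣM about O: T·sin33°·3.7 − 1250·2.4 − 2100·4.4 − 150·2 = 0 → T = 12540/(3.7·0.544639) = 6222.82 ≈ 6223 lb.
ΣF_x = 0: O_x − T·cos33° = 0 → O_x = 6222.82 × 0.838671 = 5219 lb.
ΣF_y = 0: O_y + T·sin33° − 1250 − 2100 − 150 = 0 → O_y = 3500 − 6222.82 × 0.544639 = 110.8 lb.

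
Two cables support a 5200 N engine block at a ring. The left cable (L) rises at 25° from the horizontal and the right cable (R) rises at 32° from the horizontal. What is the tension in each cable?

T_L = 5258 N, T_R = 5619 N

ΣF_x = 0: −T_L·cos25° + T_R·cos32° = 0 → T_R = 1.0687·T_L.
ΣF_y = 0: T_L·sin25° + T_R·sin32° = 5200.
Substitute: T_L·(0.422618 + 1.0687·0.529919) = 5200 → T_L = 5258.14 ≈ 5258 N.
Then T_R = 1.0687 × 5258.14 = 5619 N.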